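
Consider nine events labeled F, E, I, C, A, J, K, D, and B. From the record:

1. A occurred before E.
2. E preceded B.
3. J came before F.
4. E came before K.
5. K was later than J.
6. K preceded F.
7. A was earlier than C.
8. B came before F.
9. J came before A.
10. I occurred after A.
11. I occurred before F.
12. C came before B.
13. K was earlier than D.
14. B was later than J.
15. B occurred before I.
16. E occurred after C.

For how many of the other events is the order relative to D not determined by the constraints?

3

Forced before D: A, C, E, J, and K.
That leaves B, F, and I with no forced order relative to D — 3.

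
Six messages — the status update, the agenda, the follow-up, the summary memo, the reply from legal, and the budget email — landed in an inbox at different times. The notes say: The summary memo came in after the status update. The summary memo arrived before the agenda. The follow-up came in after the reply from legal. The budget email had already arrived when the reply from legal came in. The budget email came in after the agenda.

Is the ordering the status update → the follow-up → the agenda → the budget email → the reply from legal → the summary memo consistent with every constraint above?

The constraints require the reply from legal before the follow-up, but in the proposed sequence the follow-up appears ahead of the reply from legal. That one violation is enough.

no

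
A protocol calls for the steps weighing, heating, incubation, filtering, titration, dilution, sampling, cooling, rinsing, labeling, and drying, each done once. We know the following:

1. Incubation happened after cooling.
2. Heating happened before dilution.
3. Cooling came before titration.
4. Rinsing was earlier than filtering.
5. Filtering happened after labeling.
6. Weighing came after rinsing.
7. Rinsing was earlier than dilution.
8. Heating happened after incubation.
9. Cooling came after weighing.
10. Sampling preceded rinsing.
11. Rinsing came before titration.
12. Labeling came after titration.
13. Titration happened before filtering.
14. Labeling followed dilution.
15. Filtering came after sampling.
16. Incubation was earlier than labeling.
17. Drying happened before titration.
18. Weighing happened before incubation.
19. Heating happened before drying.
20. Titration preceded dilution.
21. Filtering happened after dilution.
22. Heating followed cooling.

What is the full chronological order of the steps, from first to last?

sampling, rinsing, weighing, cooling, incubation, heating, drying, titration, dilution, labeling, filtering

The constraints fix every adjacent pair, so only one ordering works:
sampling → rinsing → weighing → cooling → incubation → heating → drying → titration → dilution → labeling → filtering.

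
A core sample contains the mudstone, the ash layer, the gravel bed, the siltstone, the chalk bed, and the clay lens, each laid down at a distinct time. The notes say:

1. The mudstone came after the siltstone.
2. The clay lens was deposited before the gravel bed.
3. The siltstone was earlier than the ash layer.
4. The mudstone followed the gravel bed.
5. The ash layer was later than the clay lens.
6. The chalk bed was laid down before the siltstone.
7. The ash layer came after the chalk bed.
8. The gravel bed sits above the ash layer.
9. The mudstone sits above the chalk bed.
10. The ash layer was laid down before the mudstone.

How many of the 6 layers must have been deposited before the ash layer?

3

Directly stated before the ash layer: the chalk bed, the clay lens, and the siltstone.
That's the chalk bed, the clay lens, and the siltstone — 3 in all.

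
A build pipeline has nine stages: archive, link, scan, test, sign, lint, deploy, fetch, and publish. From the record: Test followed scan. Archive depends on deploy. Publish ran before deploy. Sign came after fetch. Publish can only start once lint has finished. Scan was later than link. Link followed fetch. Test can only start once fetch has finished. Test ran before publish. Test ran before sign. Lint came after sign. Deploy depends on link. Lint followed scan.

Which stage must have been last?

archive

Every other stage has a chain of constraints placing it before archive, so archive is last.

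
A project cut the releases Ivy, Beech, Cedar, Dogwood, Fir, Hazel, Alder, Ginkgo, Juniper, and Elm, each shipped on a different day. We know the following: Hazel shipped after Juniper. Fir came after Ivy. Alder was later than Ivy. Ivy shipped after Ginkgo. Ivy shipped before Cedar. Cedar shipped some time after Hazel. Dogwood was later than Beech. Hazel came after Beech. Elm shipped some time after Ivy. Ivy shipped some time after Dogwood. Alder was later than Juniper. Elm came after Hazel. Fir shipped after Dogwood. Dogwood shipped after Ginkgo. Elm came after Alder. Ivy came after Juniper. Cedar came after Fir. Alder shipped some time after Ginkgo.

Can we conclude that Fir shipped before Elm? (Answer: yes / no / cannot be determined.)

No chain of stated constraints runs from Fir to Elm, and none runs from Elm to Fir either.
So the relative order of Fir and Elm is not fixed by the given facts.

cannot be determined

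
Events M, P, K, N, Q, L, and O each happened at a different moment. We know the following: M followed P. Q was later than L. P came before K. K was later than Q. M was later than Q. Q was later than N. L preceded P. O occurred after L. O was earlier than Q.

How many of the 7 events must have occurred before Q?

Directly stated before Q: L, N, and O.
No chain forces M (or any of the others) ahead of Q.
That's L, N, and O — 3 in all.

3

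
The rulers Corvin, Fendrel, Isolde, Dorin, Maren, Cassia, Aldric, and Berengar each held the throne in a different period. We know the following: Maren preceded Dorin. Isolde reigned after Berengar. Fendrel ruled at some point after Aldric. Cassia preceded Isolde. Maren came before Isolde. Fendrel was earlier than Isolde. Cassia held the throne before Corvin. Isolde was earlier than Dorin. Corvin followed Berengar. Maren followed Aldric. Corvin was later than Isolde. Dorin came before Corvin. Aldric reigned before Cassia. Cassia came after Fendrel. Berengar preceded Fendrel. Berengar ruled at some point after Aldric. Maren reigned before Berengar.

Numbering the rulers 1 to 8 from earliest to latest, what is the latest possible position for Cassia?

5

Cassia must come before Corvin, Dorin, and Isolde — 3 rulers forced after them.
Everything else can be placed before Cassia in some valid order, so Cassia can sit as late as position 8 − 3 = 5.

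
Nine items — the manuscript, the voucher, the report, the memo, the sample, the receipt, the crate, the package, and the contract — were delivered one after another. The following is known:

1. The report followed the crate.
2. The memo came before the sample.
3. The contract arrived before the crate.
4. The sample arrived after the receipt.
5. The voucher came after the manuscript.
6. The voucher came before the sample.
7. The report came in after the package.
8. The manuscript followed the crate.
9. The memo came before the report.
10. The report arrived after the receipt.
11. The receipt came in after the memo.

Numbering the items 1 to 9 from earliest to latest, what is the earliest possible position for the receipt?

The memo must come before the receipt — 1 forced predecessor.
Nothing else is forced ahead of the receipt, so its earliest slot is position 1 + 1 = 2.

2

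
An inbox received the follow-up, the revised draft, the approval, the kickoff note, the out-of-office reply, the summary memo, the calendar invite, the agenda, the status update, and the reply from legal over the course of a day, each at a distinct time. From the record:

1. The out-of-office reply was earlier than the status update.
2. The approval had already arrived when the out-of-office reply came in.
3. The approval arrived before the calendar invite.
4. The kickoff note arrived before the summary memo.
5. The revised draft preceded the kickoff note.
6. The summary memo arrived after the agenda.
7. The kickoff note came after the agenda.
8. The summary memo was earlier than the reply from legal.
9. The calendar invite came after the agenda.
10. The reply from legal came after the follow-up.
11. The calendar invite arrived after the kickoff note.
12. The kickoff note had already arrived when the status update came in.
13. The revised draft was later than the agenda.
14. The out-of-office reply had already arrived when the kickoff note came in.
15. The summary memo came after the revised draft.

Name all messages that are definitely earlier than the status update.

the agenda, the approval, the kickoff note, the out-of-office reply, the revised draft

Directly stated before the status update: the kickoff note and the out-of-office reply.
The agenda reaches the status update via the agenda → the kickoff note → the status update.
The approval reaches the status update via the approval → the out-of-office reply → the status update.
The revised draft reaches the status update via the revised draft → the kickoff note → the status update.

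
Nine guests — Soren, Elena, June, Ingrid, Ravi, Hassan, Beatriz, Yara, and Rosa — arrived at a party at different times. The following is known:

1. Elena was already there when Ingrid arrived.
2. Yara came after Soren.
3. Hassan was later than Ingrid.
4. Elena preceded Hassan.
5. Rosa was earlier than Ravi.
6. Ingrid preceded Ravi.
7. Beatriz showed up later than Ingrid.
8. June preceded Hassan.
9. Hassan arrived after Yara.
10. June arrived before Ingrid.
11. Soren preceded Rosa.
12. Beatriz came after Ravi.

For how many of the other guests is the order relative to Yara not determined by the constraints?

Forced before Yara: Soren; forced after Yara: Hassan.
That leaves Beatriz, Elena, Ingrid, June, Ravi, and Rosa with no forced order relative to Yara — 6.

6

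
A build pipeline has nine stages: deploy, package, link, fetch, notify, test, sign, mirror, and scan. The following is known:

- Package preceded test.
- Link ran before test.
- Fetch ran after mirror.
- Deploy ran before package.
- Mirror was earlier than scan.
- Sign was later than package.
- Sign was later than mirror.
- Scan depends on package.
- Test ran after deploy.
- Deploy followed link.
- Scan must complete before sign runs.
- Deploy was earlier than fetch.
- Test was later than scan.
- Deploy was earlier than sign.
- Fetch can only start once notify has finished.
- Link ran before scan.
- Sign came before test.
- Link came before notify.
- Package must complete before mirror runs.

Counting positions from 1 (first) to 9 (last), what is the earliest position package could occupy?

3

Deploy and link must both come before package — 2 forced predecessors.
Nothing else is forced ahead of package, so its earliest slot is position 2 + 1 = 3.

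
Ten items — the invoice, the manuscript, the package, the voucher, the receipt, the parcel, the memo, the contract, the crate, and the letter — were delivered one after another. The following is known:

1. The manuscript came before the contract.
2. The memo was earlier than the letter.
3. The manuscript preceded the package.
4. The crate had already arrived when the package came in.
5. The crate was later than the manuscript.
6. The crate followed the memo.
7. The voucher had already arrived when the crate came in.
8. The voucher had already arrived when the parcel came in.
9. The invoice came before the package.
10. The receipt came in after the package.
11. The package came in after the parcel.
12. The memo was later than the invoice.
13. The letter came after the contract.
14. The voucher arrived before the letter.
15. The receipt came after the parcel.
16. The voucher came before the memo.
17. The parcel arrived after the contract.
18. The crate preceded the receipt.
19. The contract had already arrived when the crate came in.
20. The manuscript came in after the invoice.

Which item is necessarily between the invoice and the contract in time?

Tracing the constraints gives the invoice → the manuscript → the contract, so the manuscript sits after the invoice and before the contract.
No other item is forced both after the invoice and before the contract.

the manuscript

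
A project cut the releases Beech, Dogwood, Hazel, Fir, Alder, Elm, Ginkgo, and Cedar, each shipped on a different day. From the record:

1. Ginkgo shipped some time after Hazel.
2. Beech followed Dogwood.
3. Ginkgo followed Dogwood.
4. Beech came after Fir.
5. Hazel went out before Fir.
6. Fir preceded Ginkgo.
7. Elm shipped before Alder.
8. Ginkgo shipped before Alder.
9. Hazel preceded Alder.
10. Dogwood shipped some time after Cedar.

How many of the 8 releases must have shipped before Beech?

4

Directly stated before Beech: Dogwood and Fir.
Cedar reaches Beech via Cedar → Dogwood → Beech.
Hazel reaches Beech via Hazel → Fir → Beech.
No chain forces Ginkgo (or any of the others) ahead of Beech.
That's Cedar, Dogwood, Fir, and Hazel — 4 in all.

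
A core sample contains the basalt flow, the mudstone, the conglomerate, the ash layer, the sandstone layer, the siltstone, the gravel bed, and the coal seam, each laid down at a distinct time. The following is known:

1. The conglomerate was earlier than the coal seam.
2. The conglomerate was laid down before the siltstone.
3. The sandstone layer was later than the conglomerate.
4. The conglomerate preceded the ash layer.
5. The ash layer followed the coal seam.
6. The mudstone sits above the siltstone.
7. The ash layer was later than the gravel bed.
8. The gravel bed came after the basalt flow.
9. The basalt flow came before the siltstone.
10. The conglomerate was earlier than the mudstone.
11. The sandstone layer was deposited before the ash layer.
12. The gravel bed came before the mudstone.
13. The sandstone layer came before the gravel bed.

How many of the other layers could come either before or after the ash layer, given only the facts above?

Forced before the ash layer: the basalt flow, the coal seam, the conglomerate, the gravel bed, and the sandstone layer.
That leaves the mudstone and the siltstone with no forced order relative to the ash layer — 2.

2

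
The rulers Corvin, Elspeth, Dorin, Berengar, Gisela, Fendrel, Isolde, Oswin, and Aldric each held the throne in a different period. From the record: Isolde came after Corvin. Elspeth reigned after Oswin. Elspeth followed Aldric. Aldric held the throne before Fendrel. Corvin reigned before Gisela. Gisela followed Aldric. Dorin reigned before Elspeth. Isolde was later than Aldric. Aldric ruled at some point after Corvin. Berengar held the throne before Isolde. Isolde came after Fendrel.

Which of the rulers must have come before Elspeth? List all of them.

Directly stated before Elspeth: Aldric, Dorin, and Oswin.
Corvin reaches Elspeth via Corvin → Aldric → Elspeth.

Aldric, Corvin, Dorin, Oswin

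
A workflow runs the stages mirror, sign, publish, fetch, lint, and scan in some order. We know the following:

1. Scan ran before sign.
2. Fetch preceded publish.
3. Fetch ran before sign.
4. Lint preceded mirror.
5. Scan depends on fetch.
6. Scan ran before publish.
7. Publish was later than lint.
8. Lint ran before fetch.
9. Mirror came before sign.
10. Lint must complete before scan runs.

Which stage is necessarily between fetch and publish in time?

Tracing the constraints gives fetch → scan → publish, so scan sits after fetch and before publish.
No other stage is forced both after fetch and before publish.

scan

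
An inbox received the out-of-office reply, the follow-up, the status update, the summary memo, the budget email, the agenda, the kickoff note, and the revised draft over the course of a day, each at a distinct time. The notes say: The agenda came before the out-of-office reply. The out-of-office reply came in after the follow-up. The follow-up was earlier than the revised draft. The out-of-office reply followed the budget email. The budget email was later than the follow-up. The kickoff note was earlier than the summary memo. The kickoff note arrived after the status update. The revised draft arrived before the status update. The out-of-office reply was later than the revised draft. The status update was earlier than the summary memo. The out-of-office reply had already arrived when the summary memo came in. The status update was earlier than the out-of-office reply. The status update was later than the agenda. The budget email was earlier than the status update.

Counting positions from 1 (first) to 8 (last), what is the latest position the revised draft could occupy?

4

The revised draft must come before the kickoff note, the out-of-office reply, the status update, and the summary memo — 4 messages forced after it.
Everything else can be placed before the revised draft in some valid order, so the revised draft can sit as late as position 8 − 4 = 4.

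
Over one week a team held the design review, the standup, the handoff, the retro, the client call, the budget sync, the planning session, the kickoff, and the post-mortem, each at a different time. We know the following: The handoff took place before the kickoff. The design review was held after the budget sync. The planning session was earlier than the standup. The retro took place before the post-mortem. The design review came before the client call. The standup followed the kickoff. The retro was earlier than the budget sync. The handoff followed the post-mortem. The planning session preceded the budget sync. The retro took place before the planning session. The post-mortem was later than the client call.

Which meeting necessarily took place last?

the standup

Every other meeting has a chain of constraints placing it before the standup, so the standup is last.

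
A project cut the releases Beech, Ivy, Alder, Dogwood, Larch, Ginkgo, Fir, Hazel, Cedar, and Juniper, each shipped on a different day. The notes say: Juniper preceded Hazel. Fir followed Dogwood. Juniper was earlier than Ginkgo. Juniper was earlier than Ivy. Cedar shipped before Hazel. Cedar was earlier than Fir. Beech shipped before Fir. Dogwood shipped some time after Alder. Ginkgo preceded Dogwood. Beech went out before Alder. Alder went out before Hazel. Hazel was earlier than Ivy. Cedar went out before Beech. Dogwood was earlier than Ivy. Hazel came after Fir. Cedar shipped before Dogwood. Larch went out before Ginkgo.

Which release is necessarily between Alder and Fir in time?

Tracing the constraints gives Alder → Dogwood → Fir, so Dogwood sits after Alder and before Fir.
No other release is forced both after Alder and before Fir.

Dogwood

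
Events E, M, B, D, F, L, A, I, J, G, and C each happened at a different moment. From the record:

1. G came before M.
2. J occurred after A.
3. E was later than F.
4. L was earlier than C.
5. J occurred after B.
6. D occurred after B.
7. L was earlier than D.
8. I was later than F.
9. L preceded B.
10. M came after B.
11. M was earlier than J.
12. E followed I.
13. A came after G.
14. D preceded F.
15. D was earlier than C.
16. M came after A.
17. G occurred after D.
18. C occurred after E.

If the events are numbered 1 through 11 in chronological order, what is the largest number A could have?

A must come before J and M — 2 events forced after it.
Everything else can be placed before A in some valid order, so A can sit as late as position 11 − 2 = 9.

9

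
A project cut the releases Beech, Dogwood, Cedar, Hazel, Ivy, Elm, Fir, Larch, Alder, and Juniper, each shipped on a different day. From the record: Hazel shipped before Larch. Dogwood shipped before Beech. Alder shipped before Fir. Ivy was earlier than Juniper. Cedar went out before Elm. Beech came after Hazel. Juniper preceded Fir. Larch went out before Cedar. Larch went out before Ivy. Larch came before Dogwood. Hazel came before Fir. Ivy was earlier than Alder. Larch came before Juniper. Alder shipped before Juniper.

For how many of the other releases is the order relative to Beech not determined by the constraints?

Forced before Beech: Dogwood, Hazel, and Larch.
That leaves Alder, Cedar, Elm, Fir, Ivy, and Juniper with no forced order relative to Beech — 6.

6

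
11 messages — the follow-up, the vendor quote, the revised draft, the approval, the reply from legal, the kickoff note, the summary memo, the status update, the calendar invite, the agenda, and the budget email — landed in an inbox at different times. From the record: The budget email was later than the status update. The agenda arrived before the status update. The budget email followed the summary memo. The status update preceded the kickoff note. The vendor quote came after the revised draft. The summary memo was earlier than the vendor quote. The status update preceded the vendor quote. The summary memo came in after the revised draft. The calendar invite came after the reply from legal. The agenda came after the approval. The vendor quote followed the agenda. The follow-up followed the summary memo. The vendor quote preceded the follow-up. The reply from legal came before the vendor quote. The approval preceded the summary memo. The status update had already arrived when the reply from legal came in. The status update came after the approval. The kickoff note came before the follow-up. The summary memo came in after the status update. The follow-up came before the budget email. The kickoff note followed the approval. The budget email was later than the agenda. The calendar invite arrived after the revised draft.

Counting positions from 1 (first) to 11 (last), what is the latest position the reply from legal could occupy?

7

The reply from legal must come before the budget email, the calendar invite, the follow-up, and the vendor quote — 4 messages forced after it.
Everything else can be placed before the reply from legal in some valid order, so the reply from legal can sit as late as position 11 − 4 = 7.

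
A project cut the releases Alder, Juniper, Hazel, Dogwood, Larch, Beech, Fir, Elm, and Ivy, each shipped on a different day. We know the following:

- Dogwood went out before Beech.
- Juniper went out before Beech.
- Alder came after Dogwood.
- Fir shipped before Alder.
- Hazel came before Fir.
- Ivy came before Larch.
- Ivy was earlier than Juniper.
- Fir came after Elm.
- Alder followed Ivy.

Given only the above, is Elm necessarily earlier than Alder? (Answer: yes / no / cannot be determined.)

Chain the constraints: Elm → Fir → Alder. Each link is directly stated, so Elm comes before Alder.

yes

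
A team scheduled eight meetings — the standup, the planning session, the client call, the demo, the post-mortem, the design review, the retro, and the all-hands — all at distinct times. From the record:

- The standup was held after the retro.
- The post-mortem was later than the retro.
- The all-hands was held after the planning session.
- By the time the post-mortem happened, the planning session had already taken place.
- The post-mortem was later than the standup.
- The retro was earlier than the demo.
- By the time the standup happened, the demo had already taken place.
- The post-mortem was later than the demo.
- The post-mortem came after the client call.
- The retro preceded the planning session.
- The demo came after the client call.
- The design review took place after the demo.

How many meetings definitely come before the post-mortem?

Directly stated before the post-mortem: the client call, the demo, the planning session, the retro, and the standup.
That's the client call, the demo, the planning session, the retro, and the standup — 5 in all.

5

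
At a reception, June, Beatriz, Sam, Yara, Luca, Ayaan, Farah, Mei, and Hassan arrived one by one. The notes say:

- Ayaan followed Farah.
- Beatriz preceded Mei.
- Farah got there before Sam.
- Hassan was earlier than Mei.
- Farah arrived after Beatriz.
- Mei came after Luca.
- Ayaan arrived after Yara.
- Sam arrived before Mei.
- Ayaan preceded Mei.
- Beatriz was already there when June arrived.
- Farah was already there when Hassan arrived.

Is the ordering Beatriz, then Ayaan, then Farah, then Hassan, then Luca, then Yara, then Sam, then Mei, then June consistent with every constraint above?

The constraints require Farah before Ayaan, but in the proposed sequence Ayaan appears ahead of Farah. That one violation is enough.

no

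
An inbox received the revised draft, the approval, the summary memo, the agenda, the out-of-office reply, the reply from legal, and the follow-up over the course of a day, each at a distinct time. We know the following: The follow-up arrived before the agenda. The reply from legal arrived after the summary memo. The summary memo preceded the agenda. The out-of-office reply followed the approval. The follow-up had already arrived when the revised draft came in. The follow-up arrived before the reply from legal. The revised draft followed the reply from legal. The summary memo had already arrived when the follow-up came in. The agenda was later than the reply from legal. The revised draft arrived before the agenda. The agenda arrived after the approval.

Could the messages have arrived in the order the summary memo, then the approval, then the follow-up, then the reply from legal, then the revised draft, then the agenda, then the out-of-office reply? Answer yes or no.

yes

Check each stated constraint against the proposed order — e.g. the summary memo is ahead of the agenda; the approval is ahead of the out-of-office reply. Every pair is in the required order; nothing is violated.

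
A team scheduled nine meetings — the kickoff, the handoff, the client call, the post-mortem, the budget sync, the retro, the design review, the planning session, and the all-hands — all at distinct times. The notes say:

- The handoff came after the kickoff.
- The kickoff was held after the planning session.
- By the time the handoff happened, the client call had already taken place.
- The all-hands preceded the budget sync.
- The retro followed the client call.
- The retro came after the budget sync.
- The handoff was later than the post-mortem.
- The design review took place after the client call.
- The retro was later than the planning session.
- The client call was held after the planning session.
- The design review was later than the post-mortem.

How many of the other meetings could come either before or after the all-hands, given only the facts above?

6

Forced after the all-hands: the budget sync and the retro.
That leaves the client call, the design review, the handoff, the kickoff, the planning session, and the post-mortem with no forced order relative to the all-hands — 6.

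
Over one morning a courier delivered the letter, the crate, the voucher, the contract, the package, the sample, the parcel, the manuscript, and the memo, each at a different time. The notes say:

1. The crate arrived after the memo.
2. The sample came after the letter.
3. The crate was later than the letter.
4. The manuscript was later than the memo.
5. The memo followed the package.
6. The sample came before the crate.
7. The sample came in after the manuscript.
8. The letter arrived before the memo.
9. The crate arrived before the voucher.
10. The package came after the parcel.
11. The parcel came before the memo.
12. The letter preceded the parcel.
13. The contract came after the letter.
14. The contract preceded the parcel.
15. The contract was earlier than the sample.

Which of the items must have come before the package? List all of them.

Directly stated before the package: the parcel.
The contract reaches the package via the contract → the parcel → the package.
The letter reaches the package via the letter → the parcel → the package.
No chain forces the voucher (or any of the others) ahead of the package.

the contract, the letter, the parcel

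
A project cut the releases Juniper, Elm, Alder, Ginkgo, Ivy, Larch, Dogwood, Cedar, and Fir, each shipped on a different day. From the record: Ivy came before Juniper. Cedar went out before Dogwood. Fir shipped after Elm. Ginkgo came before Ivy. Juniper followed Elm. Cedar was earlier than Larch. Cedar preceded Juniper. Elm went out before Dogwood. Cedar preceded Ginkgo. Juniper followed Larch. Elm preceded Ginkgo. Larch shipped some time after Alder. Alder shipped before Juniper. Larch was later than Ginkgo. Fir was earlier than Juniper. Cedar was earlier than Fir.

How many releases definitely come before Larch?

Directly stated before Larch: Alder, Cedar, and Ginkgo.
Elm reaches Larch via Elm → Ginkgo → Larch.
No chain forces Juniper (or any of the others) ahead of Larch.
That's Alder, Cedar, Elm, and Ginkgo — 4 in all.

4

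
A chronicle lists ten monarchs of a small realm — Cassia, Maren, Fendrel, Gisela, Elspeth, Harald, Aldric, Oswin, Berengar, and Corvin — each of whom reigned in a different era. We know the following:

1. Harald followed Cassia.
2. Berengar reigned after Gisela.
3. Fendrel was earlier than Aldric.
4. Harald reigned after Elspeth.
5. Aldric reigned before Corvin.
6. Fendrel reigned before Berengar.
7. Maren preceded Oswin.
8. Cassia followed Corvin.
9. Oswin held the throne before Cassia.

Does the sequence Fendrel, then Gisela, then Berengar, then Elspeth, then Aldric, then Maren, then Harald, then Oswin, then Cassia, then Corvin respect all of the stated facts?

The constraints require Cassia before Harald, but in the proposed sequence Harald appears ahead of Cassia. That one violation is enough.

no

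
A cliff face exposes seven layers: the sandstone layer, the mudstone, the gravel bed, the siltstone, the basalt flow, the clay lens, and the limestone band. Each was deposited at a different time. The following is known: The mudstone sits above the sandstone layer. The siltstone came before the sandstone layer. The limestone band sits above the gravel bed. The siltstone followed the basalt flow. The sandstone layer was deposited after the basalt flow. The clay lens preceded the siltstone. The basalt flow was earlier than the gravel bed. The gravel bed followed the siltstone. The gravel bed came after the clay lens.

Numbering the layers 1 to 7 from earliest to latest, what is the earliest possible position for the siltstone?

3

The basalt flow and the clay lens must both come before the siltstone — 2 forced predecessors.
Nothing else is forced ahead of the siltstone, so its earliest slot is position 2 + 1 = 3.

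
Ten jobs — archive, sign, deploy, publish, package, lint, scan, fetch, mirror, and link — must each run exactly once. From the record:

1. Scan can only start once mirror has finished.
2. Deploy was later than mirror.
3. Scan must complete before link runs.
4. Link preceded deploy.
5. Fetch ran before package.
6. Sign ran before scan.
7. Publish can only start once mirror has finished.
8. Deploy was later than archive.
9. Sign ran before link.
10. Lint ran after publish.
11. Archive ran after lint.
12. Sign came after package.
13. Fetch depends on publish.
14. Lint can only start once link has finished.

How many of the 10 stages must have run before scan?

5

Directly stated before scan: mirror and sign.
Fetch reaches scan via fetch → package → sign → scan.
Package reaches scan via package → sign → scan.
Publish reaches scan via publish → fetch → package → sign → scan.
No chain forces link (or any of the others) ahead of scan.
That's fetch, mirror, package, publish, and sign — 5 in all.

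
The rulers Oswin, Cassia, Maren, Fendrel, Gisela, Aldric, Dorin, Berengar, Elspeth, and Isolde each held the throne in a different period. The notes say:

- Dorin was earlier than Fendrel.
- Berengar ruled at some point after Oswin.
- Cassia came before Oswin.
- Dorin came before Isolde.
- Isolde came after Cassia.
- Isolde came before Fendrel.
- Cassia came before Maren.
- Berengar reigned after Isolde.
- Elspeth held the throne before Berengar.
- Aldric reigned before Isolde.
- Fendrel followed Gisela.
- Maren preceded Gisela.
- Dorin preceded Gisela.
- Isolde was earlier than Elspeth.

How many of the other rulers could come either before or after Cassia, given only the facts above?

Forced after Cassia: Berengar, Elspeth, Fendrel, Gisela, Isolde, Maren, and Oswin.
That leaves Aldric and Dorin with no forced order relative to Cassia — 2.

2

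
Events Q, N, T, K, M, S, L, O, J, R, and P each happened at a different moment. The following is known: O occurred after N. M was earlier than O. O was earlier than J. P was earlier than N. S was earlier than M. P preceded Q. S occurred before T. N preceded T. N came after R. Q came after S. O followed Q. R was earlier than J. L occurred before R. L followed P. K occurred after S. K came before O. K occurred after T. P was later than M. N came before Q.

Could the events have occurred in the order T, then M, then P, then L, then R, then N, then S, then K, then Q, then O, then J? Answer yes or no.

no

The constraints require S before M, but in the proposed sequence M appears ahead of S. That one violation is enough.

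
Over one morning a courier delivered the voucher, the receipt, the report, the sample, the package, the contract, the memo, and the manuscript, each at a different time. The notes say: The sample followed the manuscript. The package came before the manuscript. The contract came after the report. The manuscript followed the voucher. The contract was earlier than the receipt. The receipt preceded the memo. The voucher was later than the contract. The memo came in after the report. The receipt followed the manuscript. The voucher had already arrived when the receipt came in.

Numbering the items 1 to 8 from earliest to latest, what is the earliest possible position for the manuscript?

The contract, the package, the report, and the voucher must all come before the manuscript — 4 forced predecessors.
Nothing else is forced ahead of the manuscript, so its earliest slot is position 4 + 1 = 5.

5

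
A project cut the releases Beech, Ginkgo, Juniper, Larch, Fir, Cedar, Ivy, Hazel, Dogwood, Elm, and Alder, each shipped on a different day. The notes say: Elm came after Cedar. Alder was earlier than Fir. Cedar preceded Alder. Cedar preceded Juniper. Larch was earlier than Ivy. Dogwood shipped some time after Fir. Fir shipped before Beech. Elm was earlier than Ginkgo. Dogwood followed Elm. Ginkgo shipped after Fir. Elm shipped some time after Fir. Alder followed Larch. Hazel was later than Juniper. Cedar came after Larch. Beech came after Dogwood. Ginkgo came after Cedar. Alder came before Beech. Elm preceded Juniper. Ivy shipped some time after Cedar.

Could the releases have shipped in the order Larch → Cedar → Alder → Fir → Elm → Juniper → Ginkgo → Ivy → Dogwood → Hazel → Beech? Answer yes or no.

Check each stated constraint against the proposed order — e.g. Fir is ahead of Beech; Alder is ahead of Beech. Every pair is in the required order; nothing is violated.

yes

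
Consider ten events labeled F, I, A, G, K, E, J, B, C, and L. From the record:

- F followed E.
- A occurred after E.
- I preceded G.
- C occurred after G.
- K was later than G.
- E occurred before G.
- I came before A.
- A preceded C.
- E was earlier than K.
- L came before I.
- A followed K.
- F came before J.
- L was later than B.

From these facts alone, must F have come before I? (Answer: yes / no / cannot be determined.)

No chain of stated constraints runs from F to I, and none runs from I to F either.
So the relative order of F and I is not fixed by the given facts.

cannot be determined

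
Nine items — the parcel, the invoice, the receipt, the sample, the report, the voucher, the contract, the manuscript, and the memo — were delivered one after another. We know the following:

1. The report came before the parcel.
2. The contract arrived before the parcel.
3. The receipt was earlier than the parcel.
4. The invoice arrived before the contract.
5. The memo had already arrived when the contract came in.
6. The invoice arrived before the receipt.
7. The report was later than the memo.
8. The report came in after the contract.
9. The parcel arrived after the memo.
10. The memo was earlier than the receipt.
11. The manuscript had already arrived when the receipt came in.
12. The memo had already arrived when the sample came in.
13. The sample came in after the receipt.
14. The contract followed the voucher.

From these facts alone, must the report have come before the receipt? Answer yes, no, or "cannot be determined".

No chain of stated constraints runs from the report to the receipt, and none runs from the receipt to the report either.
So the relative order of the report and the receipt is not fixed by the given facts.

cannot be determined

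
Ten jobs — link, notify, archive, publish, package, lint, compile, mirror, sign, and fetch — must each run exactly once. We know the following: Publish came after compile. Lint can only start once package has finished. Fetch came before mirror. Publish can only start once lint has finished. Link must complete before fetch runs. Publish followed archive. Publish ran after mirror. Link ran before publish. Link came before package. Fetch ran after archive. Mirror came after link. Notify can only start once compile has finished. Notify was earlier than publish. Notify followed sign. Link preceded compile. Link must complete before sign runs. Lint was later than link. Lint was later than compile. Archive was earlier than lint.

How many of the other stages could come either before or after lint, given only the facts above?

4

Forced before lint: archive, compile, link, and package; forced after lint: publish.
That leaves fetch, mirror, notify, and sign with no forced order relative to lint — 4.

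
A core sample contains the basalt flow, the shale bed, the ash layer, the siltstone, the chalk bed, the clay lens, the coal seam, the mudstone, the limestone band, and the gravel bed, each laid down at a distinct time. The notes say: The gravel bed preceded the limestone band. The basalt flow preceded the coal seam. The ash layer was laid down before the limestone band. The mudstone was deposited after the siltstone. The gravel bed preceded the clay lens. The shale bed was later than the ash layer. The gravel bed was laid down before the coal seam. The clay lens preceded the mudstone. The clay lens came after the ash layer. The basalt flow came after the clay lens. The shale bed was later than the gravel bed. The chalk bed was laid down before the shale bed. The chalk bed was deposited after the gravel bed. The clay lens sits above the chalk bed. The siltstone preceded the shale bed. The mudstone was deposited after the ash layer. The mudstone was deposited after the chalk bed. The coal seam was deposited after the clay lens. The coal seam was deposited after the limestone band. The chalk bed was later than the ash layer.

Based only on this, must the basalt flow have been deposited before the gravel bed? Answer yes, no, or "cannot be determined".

Tracing the constraints gives the gravel bed → the clay lens → the basalt flow, so the gravel bed must come before the basalt flow.
That means the basalt flow cannot be before the gravel bed.

no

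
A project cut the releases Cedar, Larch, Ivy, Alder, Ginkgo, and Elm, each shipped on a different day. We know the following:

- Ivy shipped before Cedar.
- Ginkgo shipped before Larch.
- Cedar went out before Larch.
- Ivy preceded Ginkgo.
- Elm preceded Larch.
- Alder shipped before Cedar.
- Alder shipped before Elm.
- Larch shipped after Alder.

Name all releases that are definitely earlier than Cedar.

Directly stated before Cedar: Alder and Ivy.
No chain forces Ginkgo (or any of the others) ahead of Cedar.

Alder, Ivy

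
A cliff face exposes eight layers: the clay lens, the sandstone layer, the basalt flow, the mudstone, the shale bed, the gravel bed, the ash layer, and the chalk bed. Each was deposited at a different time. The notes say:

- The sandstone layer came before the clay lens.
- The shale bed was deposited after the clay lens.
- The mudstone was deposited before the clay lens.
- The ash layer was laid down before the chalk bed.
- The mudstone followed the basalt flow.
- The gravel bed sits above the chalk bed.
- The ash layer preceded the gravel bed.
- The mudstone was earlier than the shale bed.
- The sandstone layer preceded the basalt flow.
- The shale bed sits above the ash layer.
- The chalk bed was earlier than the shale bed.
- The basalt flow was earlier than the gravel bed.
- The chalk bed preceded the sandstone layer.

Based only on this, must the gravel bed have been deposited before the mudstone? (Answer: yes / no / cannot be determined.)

cannot be determined

No chain of stated constraints runs from the gravel bed to the mudstone, and none runs from the mudstone to the gravel bed either.
So the relative order of the gravel bed and the mudstone is not fixed by the given facts.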